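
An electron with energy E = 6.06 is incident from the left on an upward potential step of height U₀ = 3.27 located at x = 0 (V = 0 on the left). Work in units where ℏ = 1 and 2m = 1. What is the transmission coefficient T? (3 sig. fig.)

T = 0.963

The wavenumbers are k₁ = √(2mE)/ℏ = 2.462 on the left and k₂ = √(2m(E − U₀))/ℏ = 1.670 on the right.
Matching ψ and ψ′ at x = 0 gives r = (k₁ − k₂)/(k₁ + k₂), so R = r² = 0.03668 and T = 1 − R = 0.9633.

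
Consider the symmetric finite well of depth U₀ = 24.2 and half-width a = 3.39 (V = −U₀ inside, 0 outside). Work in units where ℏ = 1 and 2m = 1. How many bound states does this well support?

N = 11

The dimensionless depth is z₀ = a√(2mU₀)/ℏ = 3.39 × √(24.20) = 16.68.
A new bound state (alternating even/odd) appears each time z₀ passes a multiple of π/2, so N = ⌊2z₀/π⌋ + 1 = ⌊10.62⌋ + 1 = 11.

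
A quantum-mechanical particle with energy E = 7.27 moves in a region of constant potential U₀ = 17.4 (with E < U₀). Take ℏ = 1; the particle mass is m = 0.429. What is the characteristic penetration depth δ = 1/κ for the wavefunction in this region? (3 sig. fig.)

Since E < U₀ the TISE in this region is ψ'' = κ²ψ with κ = √(2m(U₀ − E))/ℏ.
κ = √(2 × 0.429 × 10.13) = 2.948. The penetration depth is δ = 1/κ = 0.339.

δ = 0.339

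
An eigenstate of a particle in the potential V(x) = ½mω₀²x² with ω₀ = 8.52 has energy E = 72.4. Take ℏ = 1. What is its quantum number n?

n = 8

Invert E_n = (n + ½)ℏω₀: n = E/ℏω₀ − ½ = 7.998, so n = 8.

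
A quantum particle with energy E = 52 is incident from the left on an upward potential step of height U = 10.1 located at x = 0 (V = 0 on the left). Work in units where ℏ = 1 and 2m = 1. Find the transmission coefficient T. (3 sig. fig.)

The wavenumbers are k₁ = √(2mE)/ℏ = 7.211 on the left and k₂ = √(2m(E − U))/ℏ = 6.473 on the right.
Matching ψ and ψ′ at x = 0 gives r = (k₁ − k₂)/(k₁ + k₂), so R = r² = 0.002909 and T = 1 − R = 0.9971.

T = 0.997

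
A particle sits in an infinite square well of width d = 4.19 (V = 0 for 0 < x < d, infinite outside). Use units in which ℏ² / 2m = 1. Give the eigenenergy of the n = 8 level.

E = 36.0

The infinite-well eigenfunctions ψ_n = √(2/d) sin(nπx/d) vanish at both walls, giving E_n = n²π²ℏ²/(2md²).
E_8 = 8² × π² / (2 × 0.5 × 4.19²) = 35.98.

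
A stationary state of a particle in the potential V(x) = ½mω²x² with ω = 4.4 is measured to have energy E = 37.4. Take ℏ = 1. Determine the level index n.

n = 8

Invert E_n = (n + ½)ℏω: n = E/ℏω − ½ = 8.000, so n = 8.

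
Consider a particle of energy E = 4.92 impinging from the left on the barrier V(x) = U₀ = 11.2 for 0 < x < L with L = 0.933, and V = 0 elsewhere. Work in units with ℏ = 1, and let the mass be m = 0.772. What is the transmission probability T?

E < U₀: inside the barrier ψ ∝ e^{±κx} with κ = √(2m(U₀ − E))/ℏ = 3.114.
κL = 2.905, sinh(κL) = 9.108.
The exact tunnelling result is T⁻¹ = 1 + U₀² sinh²(κL) / [4E(U₀ − E)] = 85.19, so T = 0.0117.

T = 0.0117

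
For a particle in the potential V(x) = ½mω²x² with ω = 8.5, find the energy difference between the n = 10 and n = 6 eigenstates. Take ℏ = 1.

E_n = ℏω(n + ½), so ΔE = (10 − 6) ℏω = 4 × 8.5 = 34.00.

ΔE = 34.0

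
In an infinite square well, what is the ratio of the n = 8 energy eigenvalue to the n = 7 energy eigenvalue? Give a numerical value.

Since E_n ∝ n², the ratio is (8/7)² = 1.30612.

1.30612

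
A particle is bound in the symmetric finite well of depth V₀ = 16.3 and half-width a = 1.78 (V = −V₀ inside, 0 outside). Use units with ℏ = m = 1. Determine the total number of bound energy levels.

The dimensionless depth is z₀ = a√(2mV₀)/ℏ = 1.78 × √(32.60) = 10.16.
The even/odd transcendental equations gain one root per π/2 in z₀, giving N = 1 + ⌊2z₀/π⌋ = 1 + ⌊6.470⌋ = 7.

N = 7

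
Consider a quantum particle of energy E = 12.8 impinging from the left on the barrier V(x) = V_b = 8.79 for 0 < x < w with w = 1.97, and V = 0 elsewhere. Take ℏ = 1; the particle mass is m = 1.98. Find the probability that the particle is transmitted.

Above the barrier the interior wavenumber is k₂ = √(2m(E − V_b))/ℏ = 3.985, giving phase k₂w = 7.850.
Matching at both interfaces gives T⁻¹ = 1 + V_b² sin²(k₂w) / [4E(E − V_b)] = 1.376, hence T = 0.727.

T = 0.727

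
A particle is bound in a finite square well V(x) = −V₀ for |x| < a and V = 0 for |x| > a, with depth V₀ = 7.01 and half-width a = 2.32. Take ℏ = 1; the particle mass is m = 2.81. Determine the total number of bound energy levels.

N = 10

The dimensionless depth is z₀ = a√(2mV₀)/ℏ = 2.32 × √(39.40) = 14.56.
A new bound state (alternating even/odd) appears each time z₀ passes a multiple of π/2, so N = ⌊2z₀/π⌋ + 1 = ⌊9.270⌋ + 1 = 10.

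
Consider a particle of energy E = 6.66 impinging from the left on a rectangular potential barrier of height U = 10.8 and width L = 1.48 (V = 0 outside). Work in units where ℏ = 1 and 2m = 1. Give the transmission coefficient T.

E < U: inside the barrier ψ ∝ e^{±κx} with κ = √(2m(U − E))/ℏ = 2.035.
κL = 3.011, sinh(κL) = 10.13.
The exact tunnelling result is T⁻¹ = 1 + U² sinh²(κL) / [4E(U − E)] = 109.6, so T = 0.00913.

T = 0.00913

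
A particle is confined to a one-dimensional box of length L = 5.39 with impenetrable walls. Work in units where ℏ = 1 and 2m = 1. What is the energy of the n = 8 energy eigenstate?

E = 21.7

The infinite-well eigenfunctions ψ_n = √(2/L) sin(nπx/L) vanish at both walls, giving E_n = n²π²ℏ²/(2mL²).
E_8 = 8² × π² / (2 × 0.5 × 5.39²) = 21.74.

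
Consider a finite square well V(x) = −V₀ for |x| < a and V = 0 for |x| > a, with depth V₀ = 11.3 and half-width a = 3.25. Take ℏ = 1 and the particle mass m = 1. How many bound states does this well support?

N = 10

Define the well-strength parameter z₀ = (a/ℏ)√(2mV₀) = 3.25 × √(2·1·11.3) = 15.45.
A new bound state (alternating even/odd) appears each time z₀ passes a multiple of π/2, so N = ⌊2z₀/π⌋ + 1 = ⌊9.836⌋ + 1 = 10.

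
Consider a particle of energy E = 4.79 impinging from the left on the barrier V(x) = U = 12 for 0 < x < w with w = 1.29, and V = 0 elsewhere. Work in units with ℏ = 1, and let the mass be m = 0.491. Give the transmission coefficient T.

T = 0.00400

E < U: inside the barrier ψ ∝ e^{±κx} with κ = √(2m(U − E))/ℏ = 2.661.
κw = 3.433, sinh(κw) = 15.46.
Matching ψ, ψ′ at both faces gives T = [1 + U² sinh²(κw) / (4E(U − E))]⁻¹ = 1/250.2 = 0.00400.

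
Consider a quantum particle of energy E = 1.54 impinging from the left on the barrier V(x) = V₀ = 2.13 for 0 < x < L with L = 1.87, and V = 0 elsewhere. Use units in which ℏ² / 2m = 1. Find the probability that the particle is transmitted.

E < V₀: inside the barrier ψ ∝ e^{±κx} with κ = √(2m(V₀ − E))/ℏ = 0.7681.
κL = 1.436, sinh(κL) = 1.984.
The exact tunnelling result is T⁻¹ = 1 + V₀² sinh²(κL) / [4E(V₀ − E)] = 5.913, so T = 0.169.

T = 0.169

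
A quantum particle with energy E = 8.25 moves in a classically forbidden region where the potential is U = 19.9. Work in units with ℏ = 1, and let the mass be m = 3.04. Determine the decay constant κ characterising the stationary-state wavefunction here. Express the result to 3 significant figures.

Since E < U the TISE in this region is ψ'' = κ²ψ with κ = √(2m(U − E))/ℏ.
κ = √(2 × 3.04 × 11.65) = 8.416.

κ = 8.42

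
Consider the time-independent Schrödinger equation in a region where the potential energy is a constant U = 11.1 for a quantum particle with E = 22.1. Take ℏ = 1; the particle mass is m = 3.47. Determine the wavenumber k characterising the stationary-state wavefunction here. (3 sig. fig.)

k = 8.74

With E > U the solution is oscillatory, ψ ∝ e^{±ikx} with k = √(2m(E − U))/ℏ.
k = √(2 × 3.47 × 11) = 8.737.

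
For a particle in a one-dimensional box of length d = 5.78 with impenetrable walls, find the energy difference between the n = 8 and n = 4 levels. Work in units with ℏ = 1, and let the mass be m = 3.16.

E_n = n²π²ℏ²/(2md²), so ΔE = (8² − 4²) π²ℏ²/(2md²).
ΔE = 48 × π² / (2 × 3.16 × 5.78²) = 2.244.

ΔE = 2.24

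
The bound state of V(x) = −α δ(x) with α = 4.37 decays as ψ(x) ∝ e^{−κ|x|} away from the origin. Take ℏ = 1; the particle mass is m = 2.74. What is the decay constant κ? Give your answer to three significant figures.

κ = 12.0

Integrate −(ℏ²/2m)ψ'' − αδ(x)ψ = Eψ from −ε to +ε: the ψ'' term gives ψ'(0⁺) − ψ'(0⁻) and the δ term gives −(2mα/ℏ²)ψ(0).
With ψ ∝ e^{−κ|x|} this yields −2κ = −2mα/ℏ², so κ = mα/ℏ² = 11.97.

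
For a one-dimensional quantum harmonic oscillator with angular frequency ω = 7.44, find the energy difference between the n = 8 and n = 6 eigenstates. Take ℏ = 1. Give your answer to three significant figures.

ΔE = 14.9

E_n = ℏω(n + ½), so ΔE = (8 − 6) ℏω = 2 × 7.44 = 14.88.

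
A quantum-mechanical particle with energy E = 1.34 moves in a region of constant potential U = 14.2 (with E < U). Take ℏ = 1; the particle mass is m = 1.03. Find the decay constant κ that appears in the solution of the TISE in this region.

Since E < U the TISE in this region is ψ'' = κ²ψ with κ = √(2m(U − E))/ℏ.
κ = √(2 × 1.03 × 12.86) = 5.147.

κ = 5.15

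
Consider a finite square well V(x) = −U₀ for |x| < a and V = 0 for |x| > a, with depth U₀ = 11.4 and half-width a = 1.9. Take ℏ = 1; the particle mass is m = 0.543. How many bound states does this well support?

N = 5

The dimensionless depth is z₀ = a√(2mU₀)/ℏ = 1.9 × √(12.38) = 6.685.
A new bound state (alternating even/odd) appears each time z₀ passes a multiple of π/2, so N = ⌊2z₀/π⌋ + 1 = ⌊4.256⌋ + 1 = 5.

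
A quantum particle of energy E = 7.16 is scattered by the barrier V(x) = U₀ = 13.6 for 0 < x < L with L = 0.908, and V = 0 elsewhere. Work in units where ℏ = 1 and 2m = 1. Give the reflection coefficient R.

Since E < U₀ the interior solution is evanescent with decay constant κ = √(2m(U₀ − E))/ℏ = 2.538.
κL = 2.304, sinh(κL) = 4.958.
Matching ψ, ψ′ at both faces gives T = [1 + U₀² sinh²(κL) / (4E(U₀ − E))]⁻¹ = 1/25.65 = 0.0390.
R = 1 − T = 0.961.

R = 0.961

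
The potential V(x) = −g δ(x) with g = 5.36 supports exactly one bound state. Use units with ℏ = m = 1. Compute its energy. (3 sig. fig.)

For x ≠ 0 the bound state is ψ ∝ e^{−κ|x|}; integrating the TISE across the delta gives the cusp condition 2κ = 2mg/ℏ², so κ = 5.360.
Then E = −ℏ²κ²/(2m) = −mg²/(2ℏ²) = -14.36.

E = -14.4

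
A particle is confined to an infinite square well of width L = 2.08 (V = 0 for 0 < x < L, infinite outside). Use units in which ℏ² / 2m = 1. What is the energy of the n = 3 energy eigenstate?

E = 20.5

The infinite-well eigenfunctions ψ_n = √(2/L) sin(nπx/L) vanish at both walls, giving E_n = n²π²ℏ²/(2mL²).
E_3 = 3² × π² / (2 × 0.5 × 2.08²) = 20.53.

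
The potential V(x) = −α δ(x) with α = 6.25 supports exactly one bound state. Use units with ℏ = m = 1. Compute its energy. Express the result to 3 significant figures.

For x ≠ 0 the bound state is ψ ∝ e^{−κ|x|}; integrating the TISE across the delta gives the cusp condition 2κ = 2mα/ℏ², so κ = 6.250.
Then E = −ℏ²κ²/(2m) = −mα²/(2ℏ²) = -19.53.

E = -19.5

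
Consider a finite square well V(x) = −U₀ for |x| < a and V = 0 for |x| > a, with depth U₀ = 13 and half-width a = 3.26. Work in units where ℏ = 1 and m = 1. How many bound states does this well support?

The dimensionless depth is z₀ = a√(2mU₀)/ℏ = 3.26 × √(26.00) = 16.62.
The even/odd transcendental equations gain one root per π/2 in z₀, giving N = 1 + ⌊2z₀/π⌋ = 1 + ⌊10.58⌋ = 11.

N = 11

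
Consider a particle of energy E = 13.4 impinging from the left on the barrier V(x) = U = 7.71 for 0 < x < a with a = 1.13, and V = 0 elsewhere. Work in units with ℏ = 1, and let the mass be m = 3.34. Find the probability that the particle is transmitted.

Above the barrier the interior wavenumber is k₂ = √(2m(E − U))/ℏ = 6.165, giving phase k₂a = 6.967.
Matching at both interfaces gives T⁻¹ = 1 + U² sin²(k₂a) / [4E(E − U)] = 1.078, hence T = 0.928.

T = 0.928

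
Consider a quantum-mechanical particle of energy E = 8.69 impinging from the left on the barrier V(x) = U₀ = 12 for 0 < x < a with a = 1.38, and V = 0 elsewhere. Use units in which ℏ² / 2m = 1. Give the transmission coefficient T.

T = 0.0209

Since E < U₀ the interior solution is evanescent with decay constant κ = √(2m(U₀ − E))/ℏ = 1.819.
κa = 2.511, sinh(κa) = 6.116.
The exact tunnelling result is T⁻¹ = 1 + U₀² sinh²(κa) / [4E(U₀ − E)] = 47.82, so T = 0.0209.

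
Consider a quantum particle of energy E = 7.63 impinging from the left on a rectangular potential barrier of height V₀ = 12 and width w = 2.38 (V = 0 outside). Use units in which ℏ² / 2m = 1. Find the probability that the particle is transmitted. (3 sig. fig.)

Since E < V₀ the interior solution is evanescent with decay constant κ = √(2m(V₀ − E))/ℏ = 2.090.
κw = 4.975, sinh(κw) = 72.39.
The exact tunnelling result is T⁻¹ = 1 + V₀² sinh²(κw) / [4E(V₀ − E)] = 5659, so T = 0.000177.

T = 0.000177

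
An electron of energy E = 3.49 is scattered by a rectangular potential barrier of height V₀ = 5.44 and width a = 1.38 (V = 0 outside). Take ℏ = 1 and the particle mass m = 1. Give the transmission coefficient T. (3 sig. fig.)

E < V₀: inside the barrier ψ ∝ e^{±κx} with κ = √(2m(V₀ − E))/ℏ = 1.975.
κa = 2.725, sinh(κa) = 7.598.
The exact tunnelling result is T⁻¹ = 1 + V₀² sinh²(κa) / [4E(V₀ − E)] = 63.75, so T = 0.0157.

T = 0.0157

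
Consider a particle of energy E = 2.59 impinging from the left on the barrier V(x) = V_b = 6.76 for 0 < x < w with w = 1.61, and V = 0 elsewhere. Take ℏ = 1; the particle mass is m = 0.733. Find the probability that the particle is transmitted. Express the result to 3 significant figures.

Since E < V_b the interior solution is evanescent with decay constant κ = √(2m(V_b − E))/ℏ = 2.472.
κw = 3.981, sinh(κw) = 26.77.
The exact tunnelling result is T⁻¹ = 1 + V_b² sinh²(κw) / [4E(V_b − E)] = 758.9, so T = 0.00132.

T = 0.00132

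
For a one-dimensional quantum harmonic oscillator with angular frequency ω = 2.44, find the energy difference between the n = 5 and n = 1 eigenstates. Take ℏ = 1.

ΔE = 9.76

E_n = ℏω(n + ½), so ΔE = (5 − 1) ℏω = 4 × 2.44 = 9.760.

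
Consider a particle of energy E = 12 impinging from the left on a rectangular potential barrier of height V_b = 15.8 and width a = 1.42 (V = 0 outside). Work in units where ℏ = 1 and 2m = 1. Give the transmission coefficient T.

E < V_b: inside the barrier ψ ∝ e^{±κx} with κ = √(2m(V_b − E))/ℏ = 1.949.
κa = 2.768, sinh(κa) = 7.933.
Matching ψ, ψ′ at both faces gives T = [1 + V_b² sinh²(κa) / (4E(V_b − E))]⁻¹ = 1/87.13 = 0.0115.

T = 0.0115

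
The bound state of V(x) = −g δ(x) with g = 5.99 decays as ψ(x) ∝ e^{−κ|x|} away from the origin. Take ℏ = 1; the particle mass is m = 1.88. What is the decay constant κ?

Integrate −(ℏ²/2m)ψ'' − gδ(x)ψ = Eψ from −ε to +ε: the ψ'' term gives ψ'(0⁺) − ψ'(0⁻) and the δ term gives −(2mg/ℏ²)ψ(0).
With ψ ∝ e^{−κ|x|} this yields −2κ = −2mg/ℏ², so κ = mg/ℏ² = 11.26.

κ = 11.3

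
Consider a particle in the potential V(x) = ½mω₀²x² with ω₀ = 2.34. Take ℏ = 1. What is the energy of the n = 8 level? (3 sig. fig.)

The oscillator eigenvalues are E_n = ℏω₀(n + ½), so E_8 = 2.34 × 8.5 = 19.89.

E = 19.9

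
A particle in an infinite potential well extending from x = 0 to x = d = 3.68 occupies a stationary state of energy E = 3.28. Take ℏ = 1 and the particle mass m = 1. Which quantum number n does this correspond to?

From E_n = n²π²ℏ²/(2md²) invert to n = √(2md²E)/(πℏ).
n = (3.68/π) × √(2 × 1 × 3.28) = 3.000 → n = 3.

n = 3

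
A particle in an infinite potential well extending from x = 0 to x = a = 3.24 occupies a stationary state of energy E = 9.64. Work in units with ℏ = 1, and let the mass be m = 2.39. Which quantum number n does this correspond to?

For an infinite well E_n = n²π²ℏ²/(2ma²), so n = (a/πℏ)√(2mE).
n = (3.24/π) × √(2 × 2.39 × 9.64) = 7.001 → n = 7.

n = 7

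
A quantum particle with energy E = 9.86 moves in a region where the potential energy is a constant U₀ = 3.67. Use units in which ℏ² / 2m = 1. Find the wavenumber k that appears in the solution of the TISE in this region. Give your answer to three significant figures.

k = 2.49

With E > U₀ the solution is oscillatory, ψ ∝ e^{±ikx} with k = √(2m(E − U₀))/ℏ.
k = √(2 × 0.5 × 6.19) = 2.488.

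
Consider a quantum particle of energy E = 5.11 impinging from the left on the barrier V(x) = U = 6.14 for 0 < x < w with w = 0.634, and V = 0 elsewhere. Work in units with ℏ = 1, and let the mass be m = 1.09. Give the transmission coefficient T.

T = 0.316

Since E < U the interior solution is evanescent with decay constant κ = √(2m(U − E))/ℏ = 1.498.
κw = 0.9500, sinh(κw) = 1.100.
The exact tunnelling result is T⁻¹ = 1 + U² sinh²(κw) / [4E(U − E)] = 3.165, so T = 0.316.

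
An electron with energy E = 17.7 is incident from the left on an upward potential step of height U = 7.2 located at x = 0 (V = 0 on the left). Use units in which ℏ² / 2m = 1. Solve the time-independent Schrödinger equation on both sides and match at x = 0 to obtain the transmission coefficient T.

The wavenumbers are k₁ = √(2mE)/ℏ = 4.207 on the left and k₂ = √(2m(E − U))/ℏ = 3.240 on the right.
Continuity of ψ and ψ′ at the step yields the reflection amplitude r = (k₁ − k₂)/(k₁ + k₂) = 0.1298; thus R = |r|² = 0.01685, T = 0.9831.

T = 0.983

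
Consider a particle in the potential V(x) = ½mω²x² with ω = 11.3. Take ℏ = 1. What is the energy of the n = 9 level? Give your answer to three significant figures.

Using E_n = (n + ½)ℏω: E_9 = 9.5 × 11.3 = 107.4.

E = 107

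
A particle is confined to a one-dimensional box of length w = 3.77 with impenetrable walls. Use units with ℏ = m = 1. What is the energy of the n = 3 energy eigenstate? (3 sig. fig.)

The infinite-well eigenfunctions ψ_n = √(2/w) sin(nπx/w) vanish at both walls, giving E_n = n²π²ℏ²/(2mw²).
E_3 = 3² × π² / (2 × 1 × 3.77²) = 3.125.

E = 3.12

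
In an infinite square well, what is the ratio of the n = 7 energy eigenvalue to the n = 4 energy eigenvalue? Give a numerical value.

E_n = n²π²ℏ²/(2mL²) so the ratio is n₂²/n₁² = 49/16 = 3.0625.

3.0625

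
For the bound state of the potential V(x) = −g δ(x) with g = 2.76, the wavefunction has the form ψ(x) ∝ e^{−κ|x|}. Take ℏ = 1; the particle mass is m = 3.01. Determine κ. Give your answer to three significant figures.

κ = 8.31

Integrate −(ℏ²/2m)ψ'' − gδ(x)ψ = Eψ from −ε to +ε: the ψ'' term gives ψ'(0⁺) − ψ'(0⁻) and the δ term gives −(2mg/ℏ²)ψ(0).
With ψ ∝ e^{−κ|x|} this yields −2κ = −2mg/ℏ², so κ = mg/ℏ² = 8.308.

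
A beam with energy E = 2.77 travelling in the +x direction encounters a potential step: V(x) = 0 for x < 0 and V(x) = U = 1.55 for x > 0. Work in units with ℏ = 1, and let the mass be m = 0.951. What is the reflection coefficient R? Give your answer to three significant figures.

R = 0.0409

On each side the TISE gives plane waves with k = √(2m(E − V))/ℏ: k₁ = √(2·0.951·2.77) = 2.295, k₂ = √(2·0.951·1.22) = 1.523.
Continuity of ψ and ψ′ at the step yields the reflection amplitude r = (k₁ − k₂)/(k₁ + k₂) = 0.2022; thus R = |r|² = 0.04087, T = 0.9591.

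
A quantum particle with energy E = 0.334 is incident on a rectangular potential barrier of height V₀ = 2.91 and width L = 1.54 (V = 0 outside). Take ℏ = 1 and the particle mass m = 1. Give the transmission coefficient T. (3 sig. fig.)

T = 0.00150

Since E < V₀ the interior solution is evanescent with decay constant κ = √(2m(V₀ − E))/ℏ = 2.270.
κL = 3.495, sinh(κL) = 16.47.
The exact tunnelling result is T⁻¹ = 1 + V₀² sinh²(κL) / [4E(V₀ − E)] = 668.3, so T = 0.00150.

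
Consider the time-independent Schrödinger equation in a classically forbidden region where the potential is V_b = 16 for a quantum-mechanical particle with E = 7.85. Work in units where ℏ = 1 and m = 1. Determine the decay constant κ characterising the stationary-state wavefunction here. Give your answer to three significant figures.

Since E < V_b the TISE in this region is ψ'' = κ²ψ with κ = √(2m(V_b − E))/ℏ.
κ = √(2 × 1 × 8.15) = 4.037.

κ = 4.04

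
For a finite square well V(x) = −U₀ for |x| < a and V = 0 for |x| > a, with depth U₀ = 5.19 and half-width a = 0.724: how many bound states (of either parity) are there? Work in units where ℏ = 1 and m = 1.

The dimensionless depth is z₀ = a√(2mU₀)/ℏ = 0.724 × √(10.38) = 2.333.
A new bound state (alternating even/odd) appears each time z₀ passes a multiple of π/2, so N = ⌊2z₀/π⌋ + 1 = ⌊1.485⌋ + 1 = 2.

N = 2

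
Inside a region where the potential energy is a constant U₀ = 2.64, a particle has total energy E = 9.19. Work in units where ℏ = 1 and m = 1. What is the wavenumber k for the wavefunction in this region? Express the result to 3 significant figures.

k = 3.62

With E > U₀ the solution is oscillatory, ψ ∝ e^{±ikx} with k = √(2m(E − U₀))/ℏ.
k = √(2 × 1 × 6.55) = 3.619.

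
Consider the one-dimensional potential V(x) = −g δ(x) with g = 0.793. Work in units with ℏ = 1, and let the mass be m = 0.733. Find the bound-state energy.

The bound state is ψ(x) = √κ e^{−κ|x|}. The derivative jump ψ'(0⁺) − ψ'(0⁻) = −(2mg/ℏ²)ψ(0) fixes κ = mg/ℏ² = 0.5813.
Then E = −ℏ²κ²/(2m) = −mg²/(2ℏ²) = -0.2305.

E = -0.230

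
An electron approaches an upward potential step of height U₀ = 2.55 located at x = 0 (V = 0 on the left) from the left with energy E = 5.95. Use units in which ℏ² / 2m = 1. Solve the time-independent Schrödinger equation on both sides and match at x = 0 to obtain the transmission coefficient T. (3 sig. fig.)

The wavenumbers are k₁ = √(2mE)/ℏ = 2.439 on the left and k₂ = √(2m(E − U₀))/ℏ = 1.844 on the right.
Matching ψ and ψ′ at x = 0 gives r = (k₁ − k₂)/(k₁ + k₂), so R = r² = 0.01932 and T = 1 − R = 0.9807.

T = 0.981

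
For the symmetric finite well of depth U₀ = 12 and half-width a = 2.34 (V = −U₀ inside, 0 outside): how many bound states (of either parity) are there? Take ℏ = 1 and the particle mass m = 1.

N = 8

Define the well-strength parameter z₀ = (a/ℏ)√(2mU₀) = 2.34 × √(2·1·12) = 11.46.
A new bound state (alternating even/odd) appears each time z₀ passes a multiple of π/2, so N = ⌊2z₀/π⌋ + 1 = ⌊7.298⌋ + 1 = 8.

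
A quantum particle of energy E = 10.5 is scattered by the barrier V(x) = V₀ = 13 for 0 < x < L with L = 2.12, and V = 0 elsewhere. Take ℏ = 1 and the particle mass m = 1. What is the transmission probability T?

Since E < V₀ the interior solution is evanescent with decay constant κ = √(2m(V₀ − E))/ℏ = 2.236.
κL = 4.740, sinh(κL) = 57.24.
The exact tunnelling result is T⁻¹ = 1 + V₀² sinh²(κL) / [4E(V₀ − E)] = 5274, so T = 0.000190.

T = 0.000190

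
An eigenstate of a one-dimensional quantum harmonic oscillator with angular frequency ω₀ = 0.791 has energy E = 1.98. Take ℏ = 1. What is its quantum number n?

n = 2

Invert E_n = (n + ½)ℏω₀: n = E/ℏω₀ − ½ = 2.003, so n = 2.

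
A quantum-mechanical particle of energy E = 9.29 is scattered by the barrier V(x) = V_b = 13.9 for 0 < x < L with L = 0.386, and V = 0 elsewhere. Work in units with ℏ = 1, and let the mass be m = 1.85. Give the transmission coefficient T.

E < V_b: inside the barrier ψ ∝ e^{±κx} with κ = √(2m(V_b − E))/ℏ = 4.130.
κL = 1.594, sinh(κL) = 2.361.
Matching ψ, ψ′ at both faces gives T = [1 + V_b² sinh²(κL) / (4E(V_b − E))]⁻¹ = 1/7.285 = 0.137.

T = 0.137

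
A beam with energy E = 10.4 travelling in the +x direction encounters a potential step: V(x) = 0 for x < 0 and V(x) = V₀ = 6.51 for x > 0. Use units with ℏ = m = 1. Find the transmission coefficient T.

On each side the TISE gives plane waves with k = √(2m(E − V))/ℏ: k₁ = √(2·1·10.4) = 4.561, k₂ = √(2·1·3.89) = 2.789.
Matching ψ and ψ′ at x = 0 gives r = (k₁ − k₂)/(k₁ + k₂), so R = r² = 0.05809 and T = 1 − R = 0.9419.

T = 0.942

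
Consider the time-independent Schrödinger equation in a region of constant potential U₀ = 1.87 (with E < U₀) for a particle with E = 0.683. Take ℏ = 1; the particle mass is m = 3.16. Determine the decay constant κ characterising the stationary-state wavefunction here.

Since E < U₀ the TISE in this region is ψ'' = κ²ψ with κ = √(2m(U₀ − E))/ℏ.
κ = √(2 × 3.16 × 1.187) = 2.739.

κ = 2.74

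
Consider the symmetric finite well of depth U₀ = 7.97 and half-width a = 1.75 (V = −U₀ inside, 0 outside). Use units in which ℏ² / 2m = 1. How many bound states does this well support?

Define the well-strength parameter z₀ = (a/ℏ)√(2mU₀) = 1.75 × √(2·0.5·7.97) = 4.940.
The even/odd transcendental equations gain one root per π/2 in z₀, giving N = 1 + ⌊2z₀/π⌋ = 1 + ⌊3.145⌋ = 4.

N = 4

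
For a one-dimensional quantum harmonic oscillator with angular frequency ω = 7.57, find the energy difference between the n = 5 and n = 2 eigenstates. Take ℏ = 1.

ΔE = 22.7

E_n = ℏω(n + ½), so ΔE = (5 − 2) ℏω = 3 × 7.57 = 22.71.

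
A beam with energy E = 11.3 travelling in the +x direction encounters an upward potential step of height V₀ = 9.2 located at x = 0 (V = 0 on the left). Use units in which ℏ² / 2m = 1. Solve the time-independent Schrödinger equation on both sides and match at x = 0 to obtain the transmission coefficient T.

On each side the TISE gives plane waves with k = √(2m(E − V))/ℏ: k₁ = √(2·½·11.3) = 3.362, k₂ = √(2·½·2.1) = 1.449.
Matching ψ and ψ′ at x = 0 gives r = (k₁ − k₂)/(k₁ + k₂), so R = r² = 0.1580 and T = 1 − R = 0.8420.

T = 0.842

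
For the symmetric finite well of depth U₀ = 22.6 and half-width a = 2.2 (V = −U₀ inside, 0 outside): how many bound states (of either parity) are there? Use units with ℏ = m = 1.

N = 10

The dimensionless depth is z₀ = a√(2mU₀)/ℏ = 2.2 × √(45.20) = 14.79.
A new bound state (alternating even/odd) appears each time z₀ passes a multiple of π/2, so N = ⌊2z₀/π⌋ + 1 = ⌊9.416⌋ + 1 = 10.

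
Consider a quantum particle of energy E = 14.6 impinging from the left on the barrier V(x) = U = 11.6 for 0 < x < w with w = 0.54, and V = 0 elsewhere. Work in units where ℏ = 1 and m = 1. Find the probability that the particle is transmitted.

E > U: inside the barrier k₂ = √(2m(E − U))/ℏ = 2.449, k₂w = 1.323.
T = [1 + U² sin²(k₂w) / (4E(E − U))]⁻¹ = 1/1.722 = 0.581.

T = 0.581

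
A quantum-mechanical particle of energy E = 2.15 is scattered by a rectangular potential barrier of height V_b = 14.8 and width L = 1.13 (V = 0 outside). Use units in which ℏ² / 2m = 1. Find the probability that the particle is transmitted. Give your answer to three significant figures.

E < V_b: inside the barrier ψ ∝ e^{±κx} with κ = √(2m(V_b − E))/ℏ = 3.557.
κL = 4.019, sinh(κL) = 27.82.
The exact tunnelling result is T⁻¹ = 1 + V_b² sinh²(κL) / [4E(V_b − E)] = 1559, so T = 0.000642.

T = 0.000642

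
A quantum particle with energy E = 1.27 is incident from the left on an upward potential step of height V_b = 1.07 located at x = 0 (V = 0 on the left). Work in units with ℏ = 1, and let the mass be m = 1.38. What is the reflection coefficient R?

R = 0.186

On each side the TISE gives plane waves with k = √(2m(E − V))/ℏ: k₁ = √(2·1.38·1.27) = 1.872, k₂ = √(2·1.38·0.2) = 0.7430.
Matching ψ and ψ′ at x = 0 gives r = (k₁ − k₂)/(k₁ + k₂), so R = r² = 0.1865 and T = 1 − R = 0.8135.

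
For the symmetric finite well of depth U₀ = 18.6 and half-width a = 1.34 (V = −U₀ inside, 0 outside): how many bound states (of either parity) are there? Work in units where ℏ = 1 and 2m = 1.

The dimensionless depth is z₀ = a√(2mU₀)/ℏ = 1.34 × √(18.60) = 5.779.
The even/odd transcendental equations gain one root per π/2 in z₀, giving N = 1 + ⌊2z₀/π⌋ = 1 + ⌊3.679⌋ = 4.

N = 4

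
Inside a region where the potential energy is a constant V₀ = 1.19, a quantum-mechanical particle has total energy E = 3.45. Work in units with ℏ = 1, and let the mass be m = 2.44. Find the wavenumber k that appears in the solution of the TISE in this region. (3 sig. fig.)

With E > V₀ the solution is oscillatory, ψ ∝ e^{±ikx} with k = √(2m(E − V₀))/ℏ.
k = √(2 × 2.44 × 2.26) = 3.321.

k = 3.32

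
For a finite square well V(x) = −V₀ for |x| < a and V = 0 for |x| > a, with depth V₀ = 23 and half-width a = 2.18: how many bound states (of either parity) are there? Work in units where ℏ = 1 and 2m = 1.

Define the well-strength parameter z₀ = (a/ℏ)√(2mV₀) = 2.18 × √(2·0.5·23) = 10.45.
A new bound state (alternating even/odd) appears each time z₀ passes a multiple of π/2, so N = ⌊2z₀/π⌋ + 1 = ⌊6.656⌋ + 1 = 7.

N = 7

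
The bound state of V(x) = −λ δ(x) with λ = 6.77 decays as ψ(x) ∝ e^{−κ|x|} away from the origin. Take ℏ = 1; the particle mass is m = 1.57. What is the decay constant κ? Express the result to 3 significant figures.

κ = 10.6

Integrate −(ℏ²/2m)ψ'' − λδ(x)ψ = Eψ from −ε to +ε: the ψ'' term gives ψ'(0⁺) − ψ'(0⁻) and the δ term gives −(2mλ/ℏ²)ψ(0).
With ψ ∝ e^{−κ|x|} this yields −2κ = −2mλ/ℏ², so κ = mλ/ℏ² = 10.63.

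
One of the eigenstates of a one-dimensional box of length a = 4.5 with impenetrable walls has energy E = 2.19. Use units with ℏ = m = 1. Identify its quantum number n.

For an infinite well E_n = n²π²ℏ²/(2ma²), so n = (a/πℏ)√(2mE).
n = (4.5/π) × √(2 × 1 × 2.19) = 2.998 → n = 3.

n = 3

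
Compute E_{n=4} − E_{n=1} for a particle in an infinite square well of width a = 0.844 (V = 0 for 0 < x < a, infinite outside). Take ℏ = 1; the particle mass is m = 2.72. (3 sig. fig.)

ΔE = 38.2

E_n = n²π²ℏ²/(2ma²), so ΔE = (4² − 1²) π²ℏ²/(2ma²).
ΔE = 15 × π² / (2 × 2.72 × 0.844²) = 38.20.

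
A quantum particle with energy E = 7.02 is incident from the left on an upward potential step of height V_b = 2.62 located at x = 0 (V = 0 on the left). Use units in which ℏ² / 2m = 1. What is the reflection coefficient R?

R = 0.0135

The wavenumbers are k₁ = √(2mE)/ℏ = 2.650 on the left and k₂ = √(2m(E − V_b))/ℏ = 2.098 on the right.
Continuity of ψ and ψ′ at the step yields the reflection amplitude r = (k₁ − k₂)/(k₁ + k₂) = 0.1163; thus R = |r|² = 0.01352, T = 0.9865.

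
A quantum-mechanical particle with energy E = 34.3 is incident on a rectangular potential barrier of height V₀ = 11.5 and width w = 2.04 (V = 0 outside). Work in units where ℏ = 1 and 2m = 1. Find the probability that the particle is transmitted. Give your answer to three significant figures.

T = 0.996

Above the barrier the interior wavenumber is k₂ = √(2m(E − V₀))/ℏ = 4.775, giving phase k₂w = 9.741.
Matching at both interfaces gives T⁻¹ = 1 + V₀² sin²(k₂w) / [4E(E − V₀)] = 1.004, hence T = 0.996.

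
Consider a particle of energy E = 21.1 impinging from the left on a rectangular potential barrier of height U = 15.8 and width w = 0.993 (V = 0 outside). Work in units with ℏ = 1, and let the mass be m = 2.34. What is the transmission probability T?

Above the barrier the interior wavenumber is k₂ = √(2m(E − U))/ℏ = 4.980, giving phase k₂w = 4.945.
Matching at both interfaces gives T⁻¹ = 1 + U² sin²(k₂w) / [4E(E − U)] = 1.528, hence T = 0.654.

T = 0.654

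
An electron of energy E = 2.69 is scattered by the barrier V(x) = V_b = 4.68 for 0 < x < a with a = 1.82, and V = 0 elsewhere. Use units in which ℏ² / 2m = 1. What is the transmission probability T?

T = 0.0228

E < V_b: inside the barrier ψ ∝ e^{±κx} with κ = √(2m(V_b − E))/ℏ = 1.411.
κa = 2.567, sinh(κa) = 6.478.
Matching ψ, ψ′ at both faces gives T = [1 + V_b² sinh²(κa) / (4E(V_b − E))]⁻¹ = 1/43.92 = 0.0228.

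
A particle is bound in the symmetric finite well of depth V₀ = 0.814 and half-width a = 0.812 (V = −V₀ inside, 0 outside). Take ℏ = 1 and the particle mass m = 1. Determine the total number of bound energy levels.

N = 1

Define the well-strength parameter z₀ = (a/ℏ)√(2mV₀) = 0.812 × √(2·1·0.814) = 1.036.
The even/odd transcendental equations gain one root per π/2 in z₀, giving N = 1 + ⌊2z₀/π⌋ = 1 + ⌊0.6596⌋ = 1.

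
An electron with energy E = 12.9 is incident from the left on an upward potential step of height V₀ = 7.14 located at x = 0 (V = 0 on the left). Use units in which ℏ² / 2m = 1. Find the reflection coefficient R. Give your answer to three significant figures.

R = 0.0396

On each side the TISE gives plane waves with k = √(2m(E − V))/ℏ: k₁ = √(2·½·12.9) = 3.592, k₂ = √(2·½·5.76) = 2.400.
Matching ψ and ψ′ at x = 0 gives r = (k₁ − k₂)/(k₁ + k₂), so R = r² = 0.03956 and T = 1 − R = 0.9604.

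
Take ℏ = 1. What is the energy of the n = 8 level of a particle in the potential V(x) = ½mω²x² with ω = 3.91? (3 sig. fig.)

Using E_n = (n + ½)ℏω: E_8 = 8.5 × 3.91 = 33.24.

E = 33.2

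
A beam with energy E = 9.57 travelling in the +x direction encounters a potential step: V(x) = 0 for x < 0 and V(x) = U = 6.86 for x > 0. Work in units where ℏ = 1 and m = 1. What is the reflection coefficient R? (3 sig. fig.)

R = 0.0932

The wavenumbers are k₁ = √(2mE)/ℏ = 4.375 on the left and k₂ = √(2m(E − U))/ℏ = 2.328 on the right.
Continuity of ψ and ψ′ at the step yields the reflection amplitude r = (k₁ − k₂)/(k₁ + k₂) = 0.3054; thus R = |r|² = 0.09325, T = 0.9068.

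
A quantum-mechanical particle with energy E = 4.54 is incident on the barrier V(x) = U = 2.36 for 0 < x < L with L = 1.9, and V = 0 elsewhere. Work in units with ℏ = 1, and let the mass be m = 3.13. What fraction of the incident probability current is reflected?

R = 0.0596

E > U: inside the barrier k₂ = √(2m(E − U))/ℏ = 3.694, k₂L = 7.019.
Matching at both interfaces gives T⁻¹ = 1 + U² sin²(k₂L) / [4E(E − U)] = 1.063, hence T = 0.940.
R = 1 − T = 0.0596.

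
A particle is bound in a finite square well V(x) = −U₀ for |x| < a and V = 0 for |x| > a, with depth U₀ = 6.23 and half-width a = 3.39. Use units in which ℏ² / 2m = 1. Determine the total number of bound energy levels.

N = 6

The dimensionless depth is z₀ = a√(2mU₀)/ℏ = 3.39 × √(6.230) = 8.461.
A new bound state (alternating even/odd) appears each time z₀ passes a multiple of π/2, so N = ⌊2z₀/π⌋ + 1 = ⌊5.387⌋ + 1 = 6.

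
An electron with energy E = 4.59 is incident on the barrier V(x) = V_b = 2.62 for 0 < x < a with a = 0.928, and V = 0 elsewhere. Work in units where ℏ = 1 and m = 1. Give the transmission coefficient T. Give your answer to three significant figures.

T = 0.850

Above the barrier the interior wavenumber is k₂ = √(2m(E − V_b))/ℏ = 1.985, giving phase k₂a = 1.842.
Matching at both interfaces gives T⁻¹ = 1 + V_b² sin²(k₂a) / [4E(E − V_b)] = 1.176, hence T = 0.850.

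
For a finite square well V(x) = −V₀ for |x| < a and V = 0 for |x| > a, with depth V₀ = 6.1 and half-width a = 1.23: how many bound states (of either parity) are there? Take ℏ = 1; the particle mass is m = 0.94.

N = 3

Define the well-strength parameter z₀ = (a/ℏ)√(2mV₀) = 1.23 × √(2·0.94·6.1) = 4.165.
A new bound state (alternating even/odd) appears each time z₀ passes a multiple of π/2, so N = ⌊2z₀/π⌋ + 1 = ⌊2.652⌋ + 1 = 3.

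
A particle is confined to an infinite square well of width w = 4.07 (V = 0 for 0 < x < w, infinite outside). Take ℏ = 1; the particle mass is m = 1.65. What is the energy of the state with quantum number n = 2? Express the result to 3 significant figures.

The infinite-well eigenfunctions ψ_n = √(2/w) sin(nπx/w) vanish at both walls, giving E_n = n²π²ℏ²/(2mw²).
E_2 = 2² × π² / (2 × 1.65 × 4.07²) = 0.7222.

E = 0.722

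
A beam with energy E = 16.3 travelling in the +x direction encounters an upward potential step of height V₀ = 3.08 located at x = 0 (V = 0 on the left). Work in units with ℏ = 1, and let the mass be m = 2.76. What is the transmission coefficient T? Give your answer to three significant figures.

On each side the TISE gives plane waves with k = √(2m(E − V))/ℏ: k₁ = √(2·2.76·16.3) = 9.486, k₂ = √(2·2.76·13.22) = 8.543.
Continuity of ψ and ψ′ at the step yields the reflection amplitude r = (k₁ − k₂)/(k₁ + k₂) = 0.05231; thus R = |r|² = 0.002736, T = 0.9973.

T = 0.997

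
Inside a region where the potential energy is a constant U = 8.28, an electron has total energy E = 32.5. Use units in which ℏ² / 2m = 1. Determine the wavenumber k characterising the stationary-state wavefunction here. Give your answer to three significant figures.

With E > U the solution is oscillatory, ψ ∝ e^{±ikx} with k = √(2m(E − U))/ℏ.
k = √(2 × 0.5 × 24.22) = 4.921.

k = 4.92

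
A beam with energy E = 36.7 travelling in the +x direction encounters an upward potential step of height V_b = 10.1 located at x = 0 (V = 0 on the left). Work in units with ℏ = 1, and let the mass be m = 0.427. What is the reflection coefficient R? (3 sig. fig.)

On each side the TISE gives plane waves with k = √(2m(E − V))/ℏ: k₁ = √(2·0.427·36.7) = 5.598, k₂ = √(2·0.427·26.6) = 4.766.
Matching ψ and ψ′ at x = 0 gives r = (k₁ − k₂)/(k₁ + k₂), so R = r² = 0.006447 and T = 1 − R = 0.9936.

R = 0.00645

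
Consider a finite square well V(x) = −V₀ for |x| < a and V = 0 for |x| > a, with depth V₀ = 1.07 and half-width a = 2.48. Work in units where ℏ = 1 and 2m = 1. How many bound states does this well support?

N = 2

The dimensionless depth is z₀ = a√(2mV₀)/ℏ = 2.48 × √(1.070) = 2.565.
The even/odd transcendental equations gain one root per π/2 in z₀, giving N = 1 + ⌊2z₀/π⌋ = 1 + ⌊1.633⌋ = 2.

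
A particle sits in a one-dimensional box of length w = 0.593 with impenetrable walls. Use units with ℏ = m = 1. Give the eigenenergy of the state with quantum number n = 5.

Requiring ψ(0) = ψ(w) = 0 quantises k = nπ/w, hence E_n = ℏ²k²/2m = n²π²ℏ²/(2mw²).
E_5 = 5² × π² / (2 × 1 × 0.593²) = 350.8.

E = 351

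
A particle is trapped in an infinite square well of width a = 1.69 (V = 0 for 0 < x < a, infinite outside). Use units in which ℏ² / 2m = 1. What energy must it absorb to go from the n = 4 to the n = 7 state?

E_n = n²π²ℏ²/(2ma²), so ΔE = (7² − 4²) π²ℏ²/(2ma²).
ΔE = 33 × π² / (2 × 0.5 × 1.69²) = 114.0.

ΔE = 114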